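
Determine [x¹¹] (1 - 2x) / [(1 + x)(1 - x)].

-2

Partial fractions give a closed form: a_n = (3/2)·(-1)^n + (-1/2)·1^n.
At n = 11: a_11 = -2.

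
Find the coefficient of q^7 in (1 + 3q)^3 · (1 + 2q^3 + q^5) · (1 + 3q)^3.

(1 + 3q)^3 has coefficients 1,9,27,27 for degrees 0…3.
(1 + 2q^3 + q^5) has coefficients 1,0,0,2,0,1,0,0 for degrees 0…7.
Finally multiplying by (1 + 3q)^3, the product of all factors after the first has coefficients 1,9,27,29,18,55,63,27 for degrees 0…7.
[q^7] = 1·27 + 9·63 + 27·55 + 27·18 = 2565.

2565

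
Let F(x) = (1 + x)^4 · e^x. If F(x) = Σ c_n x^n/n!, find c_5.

The EGF product rule gives c_5 = Σ_{k_1+k_2=5} C(5; k_1,k_2) · ∏ g_i(k_i), where (1+x)^4 gives the falling factorial (4)_k; e^x gives (1)^k.
g_1(k) for k = 0…5: 1, 4, 12, 24, 24, 0.
g_2(k) for k = 0…5: 1, 1, 1, 1, 1, 1.
c_5 = Σ_k C(5,k)·g_1(k)·g_2(5−k) = 1·1·1 + 5·4·1 + 10·12·1 + 10·24·1 + 5·24·1 = 1 + 20 + 120 + 240 + 120 = 501.

501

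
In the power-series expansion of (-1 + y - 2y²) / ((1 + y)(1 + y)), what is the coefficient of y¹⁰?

The denominator gives the recurrence a_n = −2a_(n−1) − a_(n−2) for n ≥ 3; the numerator fixes a_0 = -1, a_1 = 3, a_2 = -7.
Iterating: -1, 3, -7, 11, -15, 19, -23, 27, -31, 35, -39, so a_10 = -39.

-39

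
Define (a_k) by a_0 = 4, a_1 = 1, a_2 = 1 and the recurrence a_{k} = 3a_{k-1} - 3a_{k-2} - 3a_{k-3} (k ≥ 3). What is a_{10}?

The ordinary generating function has denominator 1 - 3x + 3x^2 + 3x^3.
Iterating the recurrence: a_0,…,a_{10} = 4, 1, 1, -12, -42, -93, -117, 54, 792, 2565, 5157.

5157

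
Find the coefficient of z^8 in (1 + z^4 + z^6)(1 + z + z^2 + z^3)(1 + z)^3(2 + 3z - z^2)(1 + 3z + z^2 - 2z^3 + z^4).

187

(1 + z^4 + z^6) has coefficients 1,0,0,0,1,0,1 for degrees 0…6.
(1 + z + z^2 + z^3) has coefficients 1,1,1,1,0,0,0,0,0 for degrees 0…8.
Multiplying by (1 + z)^3 gives running coefficients 1,4,7,8,7,4,1,0,0 for degrees 0…8.
Multiplying by (2 + 3z - z^2) gives running coefficients 2,11,25,33,31,21,7,-1,-1 for degrees 0…8.
Finally multiplying by (1 + 3z + z^2 - 2z^3 + z^4), the product of all factors after the first has coefficients 2,17,60,115,135,108,60,12,-8 for degrees 0…8.
[z^8] = 1·(-8) + 1·135 + 1·60 = 187.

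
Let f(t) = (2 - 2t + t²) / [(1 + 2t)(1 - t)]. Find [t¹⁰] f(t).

The denominator gives the recurrence a_n = −a_(n−1) + 2a_(n−2) for n ≥ 3; the numerator fixes a_0 = 2, a_1 = -4, a_2 = 9.
Iterating: 2, -4, 9, -17, 35, -69, 139, -277, 555, -1109, 2219, so a_10 = 2219.

2219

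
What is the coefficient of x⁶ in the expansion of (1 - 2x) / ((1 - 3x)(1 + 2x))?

Partial fractions give a closed form: a_n = (1/5)·3^n + (4/5)·(-2)^n.
At n = 6: a_6 = 197.

197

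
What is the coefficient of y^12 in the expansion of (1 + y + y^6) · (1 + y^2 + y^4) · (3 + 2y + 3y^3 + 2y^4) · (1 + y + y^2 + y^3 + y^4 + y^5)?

(1 + y + y^6) has coefficients 1,1,0,0,0,0,1 for degrees 0…6.
(1 + y^2 + y^4) has coefficients 1,0,1,0,1,0,0,0,0,0,0,0,0 for degrees 0…12.
Multiplying by (3 + 2y + 3y^3 + 2y^4) gives running coefficients 3,2,3,5,5,5,2,3,2,0,0,0,0 for degrees 0…12.
Finally multiplying by (1 + y + y^2 + y^3 + y^4 + y^5), the product of all factors after the first has coefficients 3,5,8,13,18,23,22,23,22,17,12,7,5 for degrees 0…12.
[y^12] = 1·5 + 1·7 + 1·22 = 34.

34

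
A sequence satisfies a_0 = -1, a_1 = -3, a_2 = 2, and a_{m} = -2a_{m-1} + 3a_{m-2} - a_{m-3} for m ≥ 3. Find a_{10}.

28708

The ordinary generating function has denominator 1 + 2z - 3z^2 + z^3.
Iterating the recurrence: a_0,…,a_{10} = -1, -3, 2, -12, 33, -104, 319, -983, 3027, -9322, 28708.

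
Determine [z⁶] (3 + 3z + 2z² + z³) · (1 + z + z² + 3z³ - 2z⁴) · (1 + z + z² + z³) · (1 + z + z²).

86

(3 + 3z + 2z² + z³) has coefficients 3,3,2,1 for degrees 0…3.
(1 + z + z² + 3z³ - 2z⁴) has coefficients 1,1,1,3,-2,0,0 for degrees 0…6.
Multiplying by (1 + z + z² + z³) gives running coefficients 1,2,3,6,3,2,1 for degrees 0…6.
Finally multiplying by (1 + z + z²), the product of all factors after the first has coefficients 1,3,6,11,12,11,6 for degrees 0…6.
[z⁶] = 3·6 + 3·11 + 2·12 + 1·11 = 86.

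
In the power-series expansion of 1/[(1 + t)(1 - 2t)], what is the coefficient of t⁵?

The denominator gives the recurrence a_n = a_(n−1) + 2a_(n−2) for n ≥ 2; the numerator fixes a_0 = 1, a_1 = 1.
Iterating: 1, 1, 3, 5, 11, 21, so a_5 = 21.

21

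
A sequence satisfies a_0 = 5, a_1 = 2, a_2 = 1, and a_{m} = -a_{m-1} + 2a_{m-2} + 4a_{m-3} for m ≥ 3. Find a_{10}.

The ordinary generating function has denominator 1 + q - 2q^2 - 4q^3.
Iterating the recurrence: a_0,…,a_{10} = 5, 2, 1, 23, -13, 63, 3, 71, 187, -33, 691.

691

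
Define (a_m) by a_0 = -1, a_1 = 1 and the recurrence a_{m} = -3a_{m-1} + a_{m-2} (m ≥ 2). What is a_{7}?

The ordinary generating function has denominator 1 + 3z - z^2.
Iterating the recurrence: a_0,…,a_{7} = -1, 1, -4, 13, -43, 142, -469, 1549.

1549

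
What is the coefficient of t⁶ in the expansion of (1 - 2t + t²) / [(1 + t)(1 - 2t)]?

12

The denominator gives the recurrence a_n = a_(n−1) + 2a_(n−2) for n ≥ 3; the numerator fixes a_0 = 1, a_1 = -1, a_2 = 2.
Iterating: 1, -1, 2, 0, 4, 4, 12, so a_6 = 12.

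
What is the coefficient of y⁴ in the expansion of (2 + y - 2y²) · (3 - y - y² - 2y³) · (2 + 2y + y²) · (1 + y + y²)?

(2 + y - 2y²) has coefficients 2,1,-2 for degrees 0…2.
(3 - y - y² - 2y³) has coefficients 3,-1,-1,-2,0 for degrees 0…4.
Multiplying by (2 + 2y + y²) gives running coefficients 6,4,-1,-7,-5 for degrees 0…4.
Finally multiplying by (1 + y + y²), the product of all factors after the first has coefficients 6,10,9,-4,-13 for degrees 0…4.
[y⁴] = 2·(-13) + 1·(-4) − 2·9 = -48.

-48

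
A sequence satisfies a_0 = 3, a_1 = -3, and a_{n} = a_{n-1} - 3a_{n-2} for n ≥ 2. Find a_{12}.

The ordinary generating function has denominator 1 - q + 3q^2.
Iterating the recurrence: a_0,…,a_{12} = 3, -3, -12, -3, 33, 42, -57, -183, -12, 537, 573, -1038, -2757.

-2757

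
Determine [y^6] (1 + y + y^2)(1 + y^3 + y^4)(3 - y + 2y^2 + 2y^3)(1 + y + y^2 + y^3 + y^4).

(1 + y + y^2) has coefficients 1,1,1 for degrees 0…2.
(1 + y^3 + y^4) has coefficients 1,0,0,1,1,0,0 for degrees 0…6.
Multiplying by (3 - y + 2y^2 + 2y^3) gives running coefficients 3,-1,2,5,2,1,4 for degrees 0…6.
Finally multiplying by (1 + y + y^2 + y^3 + y^4), the product of all factors after the first has coefficients 3,2,4,9,11,9,14 for degrees 0…6.
[y^6] = 1·14 + 1·9 + 1·11 = 34.

34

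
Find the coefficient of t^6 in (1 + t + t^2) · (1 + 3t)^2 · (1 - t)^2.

9

(1 + t + t^2) has coefficients 1,1,1 for degrees 0…2.
(1 + 3t)^2 has coefficients 1,6,9,0,0,0,0 for degrees 0…6.
Finally multiplying by (1 - t)^2, the product of all factors after the first has coefficients 1,4,-2,-12,9,0,0 for degrees 0…6.
[t^6] = 1·0 + 1·0 + 1·9 = 9.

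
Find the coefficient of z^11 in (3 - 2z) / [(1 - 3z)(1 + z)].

The denominator gives the recurrence a_n = 2a_(n−1) + 3a_(n−2) for n ≥ 2; the numerator fixes a_0 = 3, a_1 = 4.
Iterating: 3, 4, 17, 46, 143, 424, 1277, 3826, 11483, 34444, 103337, 310006, so a_11 = 310006.

310006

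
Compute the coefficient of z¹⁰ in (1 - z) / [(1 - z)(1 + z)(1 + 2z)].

2047

Partial fractions give a closed form: a_n = (-1)·(-1)^n + (2)·(-2)^n.
At n = 10: a_10 = 2047.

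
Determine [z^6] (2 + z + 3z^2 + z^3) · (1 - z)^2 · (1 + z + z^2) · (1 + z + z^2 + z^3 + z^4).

-2

(2 + z + 3z^2 + z^3) has coefficients 2,1,3,1 for degrees 0…3.
(1 - z)^2 has coefficients 1,-2,1,0,0,0,0 for degrees 0…6.
Multiplying by (1 + z + z^2) gives running coefficients 1,-1,0,-1,1,0,0 for degrees 0…6.
Finally multiplying by (1 + z + z^2 + z^3 + z^4), the product of all factors after the first has coefficients 1,0,0,-1,0,-1,0 for degrees 0…6.
[z^6] = 2·0 + 1·(-1) + 3·0 + 1·(-1) = -2.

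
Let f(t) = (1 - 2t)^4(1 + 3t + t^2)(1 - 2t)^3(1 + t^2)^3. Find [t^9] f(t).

(1 - 2t)^4 has coefficients 1,-8,24,-32,16 for degrees 0…4.
(1 + 3t + t^2) has coefficients 1,3,1,0,0,0,0,0,0,0 for degrees 0…9.
Multiplying by (1 - 2t)^3 gives running coefficients 1,-3,-5,22,-12,-8,0,0,0,0 for degrees 0…9.
Finally multiplying by (1 + t^2)^3, the product of all factors after the first has coefficients 1,-3,-2,13,-24,49,-50,39,-41,-2 for degrees 0…9.
[t^9] = 1·(-2) − 8·(-41) + 24·39 − 32·(-50) + 16·49 = 3646.

3646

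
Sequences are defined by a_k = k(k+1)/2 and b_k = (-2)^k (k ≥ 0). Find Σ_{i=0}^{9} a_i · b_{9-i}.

93

This is [x^9] in the product of the two ordinary generating functions.
Σ = 0·(-512) + 1·256 + 3·(-128) + 6·64 + 10·(-32) + 15·16 + 21·(-8) + 28·4 + 36·(-2) + 45·1 = 93.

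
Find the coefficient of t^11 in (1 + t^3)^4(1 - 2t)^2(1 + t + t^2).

4

(1 + t^3)^4 has coefficients 1,0,0,4,0,0,6,0,0,4,0,0 for degrees 0…11.
(1 - 2t)^2 has coefficients 1,-4,4,0,0,0,0,0,0,0,0,0 for degrees 0…11.
Finally multiplying by (1 + t + t^2), the product of all factors after the first has coefficients 1,-3,1,0,4,0,0,0,0,0,0,0 for degrees 0…11.
[t^11] = 1·0 + 4·0 + 6·0 + 4·1 = 4.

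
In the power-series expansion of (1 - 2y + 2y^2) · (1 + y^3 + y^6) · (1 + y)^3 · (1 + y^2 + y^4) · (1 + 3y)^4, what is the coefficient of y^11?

1982

(1 - 2y + 2y^2) has coefficients 1,-2,2 for degrees 0…2.
(1 + y^3 + y^6) has coefficients 1,0,0,1,0,0,1,0,0,0,0,0 for degrees 0…11.
Multiplying by (1 + y)^3 gives running coefficients 1,3,3,2,3,3,2,3,3,1,0,0 for degrees 0…11.
Multiplying by (1 + y^2 + y^4) gives running coefficients 1,3,4,5,7,8,8,8,8,7,5,4 for degrees 0…11.
Finally multiplying by (1 + 3y)^4, the product of all factors after the first has coefficients 1,15,94,323,688,1037,1346,1697,1967,2047,2033,1954 for degrees 0…11.
[y^11] = 1·1954 − 2·2033 + 2·2047 = 1982.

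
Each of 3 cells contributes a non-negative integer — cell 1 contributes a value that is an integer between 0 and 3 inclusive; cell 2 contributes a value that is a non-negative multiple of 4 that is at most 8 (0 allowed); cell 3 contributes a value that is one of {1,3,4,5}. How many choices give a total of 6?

The generating function for the choices is (1 + t + t^2 + t^3)·(1 + t^4 + t^8)·(t + t^3 + t^4 + t^5); the count is [t^6].
(1 + t + t^2 + t^3) has coefficients 1,1,1,1 for degrees 0…3.
(1 + t^4 + t^8) has coefficients 1,0,0,0,1,0,0 for degrees 0…6.
Finally multiplying by (t + t^3 + t^4 + t^5), the product of all factors after the first has coefficients 0,1,0,1,1,2,0 for degrees 0…6.
[t^6] = 1·0 + 1·2 + 1·1 + 1·1 = 4.

4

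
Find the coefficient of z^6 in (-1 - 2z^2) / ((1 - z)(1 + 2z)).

-65

The denominator gives the recurrence a_n = −a_(n−1) + 2a_(n−2) for n ≥ 3; the numerator fixes a_0 = -1, a_1 = 1, a_2 = -5.
Iterating: -1, 1, -5, 7, -17, 31, -65, so a_6 = -65.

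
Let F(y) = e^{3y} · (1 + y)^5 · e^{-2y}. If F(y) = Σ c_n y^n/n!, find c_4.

The EGF product rule gives c_4 = Σ_{k_1+k_2+k_3=4} C(4; k_1,k_2,k_3) · ∏ g_i(k_i), where e^{3y} gives (3)^k; (1+y)^5 gives the falling factorial (5)_k; e^{-2y} gives (-2)^k.
g_1(k) for k = 0…4: 1, 3, 9, 27, 81.
g_2(k) for k = 0…4: 1, 5, 20, 60, 120.
g_3(k) for k = 0…4: 1, -2, 4, -8, 16.
First combine the last two factors: h(k) = Σ_j C(k,j)·g_2(j)·g_3(k−j) for k = 0…4: 1, 3, 4, -8, -24.
c_4 = Σ_k C(4,k)·g_1(k)·h(4−k) = 1·1·(-24) + 4·3·(-8) + 6·9·4 + 4·27·3 + 1·81·1 = −24 − 96 + 216 + 324 + 81 = 501.

501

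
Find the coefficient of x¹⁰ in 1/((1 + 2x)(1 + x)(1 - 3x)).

27391

Partial fractions give a closed form: a_n = (4/5)·(-2)^n + (-1/4)·(-1)^n + (9/20)·3^n.
At n = 10: a_10 = 27391.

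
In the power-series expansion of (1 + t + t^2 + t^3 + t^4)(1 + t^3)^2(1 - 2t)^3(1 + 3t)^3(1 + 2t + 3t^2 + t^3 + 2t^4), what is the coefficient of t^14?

-2281

(1 + t + t^2 + t^3 + t^4) has coefficients 1,1,1,1,1 for degrees 0…4.
(1 + t^3)^2 has coefficients 1,0,0,2,0,0,1,0,0,0,0,0,0,0,0 for degrees 0…14.
Multiplying by (1 - 2t)^3 gives running coefficients 1,-6,12,-6,-12,24,-15,-6,12,-8,0,0,0,0,0 for degrees 0…14.
Multiplying by (1 + 3t)^3 gives running coefficients 1,3,-15,-33,96,78,-285,183,201,-467,90,108,-216,0,0 for degrees 0…14.
Finally multiplying by (1 + 2t + 3t^2 + t^3 + 2t^4), the product of all factors after the first has coefficients 1,5,-6,-53,-10,162,96,-123,-18,355,-628,-546,205,-952,-360 for degrees 0…14.
[t^14] = 1·(-360) + 1·(-952) + 1·205 + 1·(-546) + 1·(-628) = -2281.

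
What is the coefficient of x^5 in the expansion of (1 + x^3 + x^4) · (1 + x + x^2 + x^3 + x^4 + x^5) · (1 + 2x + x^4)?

(1 + x^3 + x^4) has coefficients 1,0,0,1,1 for degrees 0…4.
(1 + x + x^2 + x^3 + x^4 + x^5) has coefficients 1,1,1,1,1,1 for degrees 0…5.
Finally multiplying by (1 + 2x + x^4), the product of all factors after the first has coefficients 1,3,3,3,4,4 for degrees 0…5.
[x^5] = 1·4 + 1·3 + 1·3 = 10.

10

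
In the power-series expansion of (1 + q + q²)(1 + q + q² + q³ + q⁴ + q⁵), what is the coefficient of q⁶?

(1 + q + q²) has coefficients 1,1,1 for degrees 0…2.
(1 + q + q² + q³ + q⁴ + q⁵) has coefficients 1,1,1,1,1,1,0 for degrees 0…6.
[q⁶] = 1·0 + 1·1 + 1·1 = 2.

2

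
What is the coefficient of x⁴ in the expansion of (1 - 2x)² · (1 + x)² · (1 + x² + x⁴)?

2

(1 - 2x)² has coefficients 1,-4,4 for degrees 0…2.
(1 + x)² has coefficients 1,2,1,0,0 for degrees 0…4.
Finally multiplying by (1 + x² + x⁴), the product of all factors after the first has coefficients 1,2,2,2,2 for degrees 0…4.
[x⁴] = 1·2 − 4·2 + 4·2 = 2.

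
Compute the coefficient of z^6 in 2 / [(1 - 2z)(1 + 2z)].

Partial fractions give a closed form: a_n = (1)·2^n + (1)·(-2)^n.
At n = 6: a_6 = 128.

128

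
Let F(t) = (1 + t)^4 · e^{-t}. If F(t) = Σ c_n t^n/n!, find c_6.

37

The EGF product rule gives c_6 = Σ_{k_1+k_2=6} C(6; k_1,k_2) · ∏ g_i(k_i), where (1+t)^4 gives the falling factorial (4)_k; e^{-t} gives (-1)^k.
g_1(k) for k = 0…6: 1, 4, 12, 24, 24, 0, 0.
g_2(k) for k = 0…6: 1, -1, 1, -1, 1, -1, 1.
c_6 = Σ_k C(6,k)·g_1(k)·g_2(6−k) = 1·1·1 + 6·4·(-1) + 15·12·1 + 20·24·(-1) + 15·24·1 = 1 − 24 + 180 − 480 + 360 = 37.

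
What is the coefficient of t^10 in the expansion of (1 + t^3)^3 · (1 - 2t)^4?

(1 + t^3)^3 has coefficients 1,0,0,3,0,0,3,0,0,1 for degrees 0…9.
(1 - 2t)^4 has coefficients 1,-8,24,-32,16,0,0,0,0,0,0 for degrees 0…10.
[t^10] = 1·0 + 3·0 + 3·16 + 1·(-8) = 40.

40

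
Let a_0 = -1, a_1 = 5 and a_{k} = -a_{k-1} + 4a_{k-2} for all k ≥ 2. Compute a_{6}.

The ordinary generating function has denominator 1 + q - 4q^2.
Iterating the recurrence: a_0,…,a_{6} = -1, 5, -9, 29, -65, 181, -441.

-441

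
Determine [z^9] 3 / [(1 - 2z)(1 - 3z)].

174075

Partial fractions give a closed form: a_n = (-6)·2^n + (9)·3^n.
At n = 9: a_9 = 174075.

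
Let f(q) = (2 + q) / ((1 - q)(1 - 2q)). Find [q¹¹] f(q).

Partial fractions give a closed form: a_n = (-3)·1^n + (5)·2^n.
At n = 11: a_11 = 10237.

10237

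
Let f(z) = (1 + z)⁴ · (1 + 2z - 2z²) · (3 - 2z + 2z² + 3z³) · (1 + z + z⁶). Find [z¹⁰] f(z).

(1 + z)⁴ has coefficients 1,4,6,4,1 for degrees 0…4.
(1 + 2z - 2z²) has coefficients 1,2,-2,0,0,0,0,0,0,0,0 for degrees 0…10.
Multiplying by (3 - 2z + 2z² + 3z³) gives running coefficients 3,4,-8,11,2,-6,0,0,0,0,0 for degrees 0…10.
Finally multiplying by (1 + z + z⁶), the product of all factors after the first has coefficients 3,7,-4,3,13,-4,-3,4,-8,11,2 for degrees 0…10.
[z¹⁰] = 1·2 + 4·11 + 6·(-8) + 4·4 + 1·(-3) = 11.

11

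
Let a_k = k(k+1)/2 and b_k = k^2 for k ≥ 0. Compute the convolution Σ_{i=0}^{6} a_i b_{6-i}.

Write out a_i and b_{6-i} for i = 0,…,6 and sum the products.
Σ = 0·36 + 1·25 + 3·16 + 6·9 + 10·4 + 15·1 + 21·0 = 182.

182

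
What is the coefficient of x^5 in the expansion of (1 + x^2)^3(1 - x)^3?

-12

(1 + x^2)^3 has coefficients 1,0,3,0,3,0 for degrees 0…5.
(1 - x)^3 has coefficients 1,-3,3,-1,0,0 for degrees 0…5.
[x^5] = 1·0 + 3·(-1) + 3·(-3) = -12.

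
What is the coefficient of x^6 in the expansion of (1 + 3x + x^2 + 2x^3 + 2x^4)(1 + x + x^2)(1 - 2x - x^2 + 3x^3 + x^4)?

(1 + 3x + x^2 + 2x^3 + 2x^4) has coefficients 1,3,1,2,2 for degrees 0…4.
(1 + x + x^2) has coefficients 1,1,1,0,0,0,0 for degrees 0…6.
Finally multiplying by (1 - 2x - x^2 + 3x^3 + x^4), the product of all factors after the first has coefficients 1,-1,-2,0,3,4,1 for degrees 0…6.
[x^6] = 1·1 + 3·4 + 1·3 + 2·0 + 2·(-2) = 12.

12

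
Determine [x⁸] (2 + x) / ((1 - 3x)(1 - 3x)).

135594

The denominator gives the recurrence a_n = 6a_(n−1) − 9a_(n−2) for n ≥ 2; the numerator fixes a_0 = 2, a_1 = 13.
Iterating: 2, 13, 60, 243, 918, 3321, 11664, 40095, 135594, so a_8 = 135594.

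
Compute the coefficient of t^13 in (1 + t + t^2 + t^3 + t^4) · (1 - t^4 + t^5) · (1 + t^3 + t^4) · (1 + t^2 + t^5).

1

(1 + t + t^2 + t^3 + t^4) has coefficients 1,1,1,1,1 for degrees 0…4.
(1 - t^4 + t^5) has coefficients 1,0,0,0,-1,1,0,0,0,0,0,0,0,0 for degrees 0…13.
Multiplying by (1 + t^3 + t^4) gives running coefficients 1,0,0,1,0,1,0,-1,0,1,0,0,0,0 for degrees 0…13.
Finally multiplying by (1 + t^2 + t^5), the product of all factors after the first has coefficients 1,0,1,1,0,3,0,0,1,0,1,1,-1,0 for degrees 0…13.
[t^13] = 1·0 + 1·(-1) + 1·1 + 1·1 + 1·0 = 1.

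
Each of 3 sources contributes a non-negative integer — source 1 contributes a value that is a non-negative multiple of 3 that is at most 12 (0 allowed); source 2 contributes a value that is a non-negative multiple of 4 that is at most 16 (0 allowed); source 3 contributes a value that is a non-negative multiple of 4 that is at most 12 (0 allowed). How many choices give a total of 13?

The generating function for the choices is (1 + x^3 + x^6 + x^9 + x^12)·(1 + x^4 + x^8 + x^12 + x^16)·(1 + x^4 + x^8 + x^12); the count is [x^13].
(1 + x^3 + x^6 + x^9 + x^12) has coefficients 1,0,0,1,0,0,1,0,0,1,0,0,1 for degrees 0…12.
(1 + x^4 + x^8 + x^12 + x^16) has coefficients 1,0,0,0,1,0,0,0,1,0,0,0,1,0 for degrees 0…13.
Finally multiplying by (1 + x^4 + x^8 + x^12), the product of all factors after the first has coefficients 1,0,0,0,2,0,0,0,3,0,0,0,4,0 for degrees 0…13.
[x^13] = 1·0 + 1·0 + 1·0 + 1·2 + 1·0 = 2.

2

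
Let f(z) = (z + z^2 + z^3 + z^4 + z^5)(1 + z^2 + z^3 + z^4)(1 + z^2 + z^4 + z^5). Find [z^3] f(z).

(z + z^2 + z^3 + z^4 + z^5) has coefficients 0,1,1,1 for degrees 0…3.
(1 + z^2 + z^3 + z^4) has coefficients 1,0,1,1 for degrees 0…3.
Finally multiplying by (1 + z^2 + z^4 + z^5), the product of all factors after the first has coefficients 1,0,2,1 for degrees 0…3.
[z^3] = 1·2 + 1·0 + 1·1 = 3.

3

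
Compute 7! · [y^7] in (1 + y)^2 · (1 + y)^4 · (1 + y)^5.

The EGF product rule gives c_7 = Σ_{k_1+k_2+k_3=7} C(7; k_1,k_2,k_3) · ∏ g_i(k_i), where (1+y)^2 gives the falling factorial (2)_k; (1+y)^4 gives the falling factorial (4)_k; (1+y)^5 gives the falling factorial (5)_k.
g_1(k) for k = 0…7: 1, 2, 2, 0, 0, 0, 0, 0.
g_2(k) for k = 0…7: 1, 4, 12, 24, 24, 0, 0, 0.
g_3(k) for k = 0…7: 1, 5, 20, 60, 120, 120, 0, 0.
First combine the last two factors: h(k) = Σ_j C(k,j)·g_2(j)·g_3(k−j) for k = 0…7: 1, 9, 72, 504, 3024, 15120, 60480, 181440.
c_7 = Σ_k C(7,k)·g_1(k)·h(7−k) = 1·1·181440 + 7·2·60480 + 21·2·15120 = 181440 + 846720 + 635040 = 1663200.

1663200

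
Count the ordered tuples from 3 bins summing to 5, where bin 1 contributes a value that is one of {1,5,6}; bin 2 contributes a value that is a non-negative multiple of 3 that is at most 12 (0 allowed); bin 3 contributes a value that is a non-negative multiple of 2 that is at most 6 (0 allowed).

The generating function for the choices is (q + q^5 + q^6)·(1 + q^3 + q^6 + q^9 + q^12)·(1 + q^2 + q^4 + q^6); the count is [q^5].
(q + q^5 + q^6) has coefficients 0,1,0,0,0,1 for degrees 0…5.
(1 + q^3 + q^6 + q^9 + q^12) has coefficients 1,0,0,1,0,0 for degrees 0…5.
Finally multiplying by (1 + q^2 + q^4 + q^6), the product of all factors after the first has coefficients 1,0,1,1,1,1 for degrees 0…5.
[q^5] = 1·1 + 1·1 = 2.

2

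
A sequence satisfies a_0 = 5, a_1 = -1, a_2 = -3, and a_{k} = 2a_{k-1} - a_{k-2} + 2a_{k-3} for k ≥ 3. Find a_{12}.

The ordinary generating function has denominator 1 - 2y + y^2 - 2y^3.
Iterating the recurrence: a_0,…,a_{12} = 5, -1, -3, 5, 11, 11, 21, 53, 107, 203, 405, 821, 1643.

1643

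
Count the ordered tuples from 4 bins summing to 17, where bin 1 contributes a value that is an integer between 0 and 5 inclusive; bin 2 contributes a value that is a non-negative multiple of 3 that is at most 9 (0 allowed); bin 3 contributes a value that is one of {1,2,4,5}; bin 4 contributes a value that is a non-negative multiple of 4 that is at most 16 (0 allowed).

The generating function for the choices is (1 + z + z^2 + z^3 + z^4 + z^5)·(1 + z^3 + z^6 + z^9)·(z + z^2 + z^4 + z^5)·(1 + z^4 + z^8 + z^12 + z^16); the count is [z^17].
(1 + z + z^2 + z^3 + z^4 + z^5) has coefficients 1,1,1,1,1,1 for degrees 0…5.
(1 + z^3 + z^6 + z^9) has coefficients 1,0,0,1,0,0,1,0,0,1,0,0,0,0,0,0,0,0 for degrees 0…17.
Multiplying by (z + z^2 + z^4 + z^5) gives running coefficients 0,1,1,0,2,2,0,2,2,0,2,2,0,1,1,0,0,0 for degrees 0…17.
Finally multiplying by (1 + z^4 + z^8 + z^12 + z^16), the product of all factors after the first has coefficients 0,1,1,0,2,3,1,2,4,3,3,4,4,4,4,4,4,4 for degrees 0…17.
[z^17] = 1·4 + 1·4 + 1·4 + 1·4 + 1·4 + 1·4 = 24.

24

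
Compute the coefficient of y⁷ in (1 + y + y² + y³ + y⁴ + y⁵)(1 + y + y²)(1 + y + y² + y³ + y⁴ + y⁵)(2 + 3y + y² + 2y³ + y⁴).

(1 + y + y² + y³ + y⁴ + y⁵) has coefficients 1,1,1,1,1,1 for degrees 0…5.
(1 + y + y²) has coefficients 1,1,1,0,0,0,0,0 for degrees 0…7.
Multiplying by (1 + y + y² + y³ + y⁴ + y⁵) gives running coefficients 1,2,3,3,3,3,2,1 for degrees 0…7.
Finally multiplying by (2 + 3y + y² + 2y³ + y⁴), the product of all factors after the first has coefficients 2,7,13,19,23,26,25,20 for degrees 0…7.
[y⁷] = 1·20 + 1·25 + 1·26 + 1·23 + 1·19 + 1·13 = 126.

126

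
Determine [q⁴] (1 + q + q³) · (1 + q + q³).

(1 + q + q³) has coefficients 1,1,0,1 for degrees 0…3.
(1 + q + q³) has coefficients 1,1,0,1,0 for degrees 0…4.
[q⁴] = 1·0 + 1·1 + 1·1 = 2.

2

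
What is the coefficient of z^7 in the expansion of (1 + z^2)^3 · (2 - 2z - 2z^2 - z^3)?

(1 + z^2)^3 has coefficients 1,0,3,0,3,0,1 for degrees 0…6.
(2 - 2z - 2z^2 - z^3) has coefficients 2,-2,-2,-1,0,0,0,0 for degrees 0…7.
[z^7] = 1·0 + 3·0 + 3·(-1) + 1·(-2) = -5.

-5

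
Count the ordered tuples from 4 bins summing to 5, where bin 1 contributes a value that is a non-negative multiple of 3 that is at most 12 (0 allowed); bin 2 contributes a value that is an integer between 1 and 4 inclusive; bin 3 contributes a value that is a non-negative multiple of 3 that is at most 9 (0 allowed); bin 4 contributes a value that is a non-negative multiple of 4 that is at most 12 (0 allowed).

The generating function for the choices is (1 + x^3 + x^6 + x^9 + x^12)·(x + x^2 + x^3 + x^4)·(1 + x^3 + x^6 + x^9)·(1 + x^4 + x^8 + x^12); the count is [x^5].
(1 + x^3 + x^6 + x^9 + x^12) has coefficients 1,0,0,1,0,0 for degrees 0…5.
(x + x^2 + x^3 + x^4) has coefficients 0,1,1,1,1,0 for degrees 0…5.
Multiplying by (1 + x^3 + x^6 + x^9) gives running coefficients 0,1,1,1,2,1 for degrees 0…5.
Finally multiplying by (1 + x^4 + x^8 + x^12), the product of all factors after the first has coefficients 0,1,1,1,2,2 for degrees 0…5.
[x^5] = 1·2 + 1·1 = 3.

3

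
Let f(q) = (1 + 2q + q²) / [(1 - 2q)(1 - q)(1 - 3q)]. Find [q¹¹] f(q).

1398746

Partial fractions give a closed form: a_n = (-9)·2^n + (2)·1^n + (8)·3^n.
At n = 11: a_11 = 1398746.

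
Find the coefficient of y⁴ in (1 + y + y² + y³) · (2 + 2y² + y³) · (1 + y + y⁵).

(1 + y + y² + y³) has coefficients 1,1,1,1 for degrees 0…3.
(2 + 2y² + y³) has coefficients 2,0,2,1,0 for degrees 0…4.
Finally multiplying by (1 + y + y⁵), the product of all factors after the first has coefficients 2,2,2,3,1 for degrees 0…4.
[y⁴] = 1·1 + 1·3 + 1·2 + 1·2 = 8.

8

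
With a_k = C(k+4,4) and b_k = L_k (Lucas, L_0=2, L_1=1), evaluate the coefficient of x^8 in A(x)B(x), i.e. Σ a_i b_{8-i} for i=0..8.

3791

Write out a_i and b_{8-i} for i = 0,…,8 and sum the products.
Σ = 1·47 + 5·29 + 15·18 + 35·11 + 70·7 + 126·4 + 210·3 + 330·1 + 495·2 = 3791.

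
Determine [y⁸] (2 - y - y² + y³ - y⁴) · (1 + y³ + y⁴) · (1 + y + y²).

-1

(2 - y - y² + y³ - y⁴) has coefficients 2,-1,-1,1,-1 for degrees 0…4.
(1 + y³ + y⁴) has coefficients 1,0,0,1,1,0,0,0,0 for degrees 0…8.
Finally multiplying by (1 + y + y²), the product of all factors after the first has coefficients 1,1,1,1,2,2,1,0,0 for degrees 0…8.
[y⁸] = 2·0 − 1·0 − 1·1 + 1·2 − 1·2 = -1.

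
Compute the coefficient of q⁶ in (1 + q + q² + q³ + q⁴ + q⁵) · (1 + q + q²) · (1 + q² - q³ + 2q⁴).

(1 + q + q² + q³ + q⁴ + q⁵) has coefficients 1,1,1,1,1,1 for degrees 0…5.
(1 + q + q²) has coefficients 1,1,1,0,0,0,0 for degrees 0…6.
Finally multiplying by (1 + q² - q³ + 2q⁴), the product of all factors after the first has coefficients 1,1,2,0,2,1,2 for degrees 0…6.
[q⁶] = 1·2 + 1·1 + 1·2 + 1·0 + 1·2 + 1·1 = 8.

8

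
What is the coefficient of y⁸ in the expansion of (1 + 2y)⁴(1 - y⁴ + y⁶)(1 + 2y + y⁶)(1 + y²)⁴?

467

(1 + 2y)⁴ has coefficients 1,8,24,32,16 for degrees 0…4.
(1 - y⁴ + y⁶) has coefficients 1,0,0,0,-1,0,1,0,0 for degrees 0…8.
Multiplying by (1 + 2y + y⁶) gives running coefficients 1,2,0,0,-1,-2,2,2,0 for degrees 0…8.
Finally multiplying by (1 + y²)⁴, the product of all factors after the first has coefficients 1,2,4,8,5,10,2,2,3 for degrees 0…8.
[y⁸] = 1·3 + 8·2 + 24·2 + 32·10 + 16·5 = 467.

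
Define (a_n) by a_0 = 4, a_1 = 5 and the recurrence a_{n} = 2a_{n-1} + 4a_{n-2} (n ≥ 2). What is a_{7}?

8256

The ordinary generating function has denominator 1 - 2z - 4z^2.
Iterating the recurrence: a_0,…,a_{7} = 4, 5, 26, 72, 248, 784, 2560, 8256.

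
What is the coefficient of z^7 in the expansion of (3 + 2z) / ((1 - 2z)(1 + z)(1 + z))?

224

The denominator gives the recurrence a_n = 3a_(n−2) + 2a_(n−3) for n ≥ 3; the numerator fixes a_0 = 3, a_1 = 2, a_2 = 9.
Iterating: 3, 2, 9, 12, 31, 54, 117, 224, so a_7 = 224.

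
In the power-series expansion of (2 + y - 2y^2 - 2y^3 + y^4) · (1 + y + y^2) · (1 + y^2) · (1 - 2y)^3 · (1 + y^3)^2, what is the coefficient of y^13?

(2 + y - 2y^2 - 2y^3 + y^4) has coefficients 2,1,-2,-2,1 for degrees 0…4.
(1 + y + y^2) has coefficients 1,1,1,0,0,0,0,0,0,0,0,0,0,0 for degrees 0…13.
Multiplying by (1 + y^2) gives running coefficients 1,1,2,1,1,0,0,0,0,0,0,0,0,0 for degrees 0…13.
Multiplying by (1 - 2y)^3 gives running coefficients 1,-5,8,-7,11,-10,4,-8,0,0,0,0,0,0 for degrees 0…13.
Finally multiplying by (1 + y^3)^2, the product of all factors after the first has coefficients 1,-5,8,-5,1,6,-9,9,-12,1,-5,-10,4,-8 for degrees 0…13.
[y^13] = 2·(-8) + 1·4 − 2·(-10) − 2·(-5) + 1·1 = 19.

19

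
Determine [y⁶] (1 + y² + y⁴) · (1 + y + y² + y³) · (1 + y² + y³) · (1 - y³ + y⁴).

(1 + y² + y⁴) has coefficients 1,0,1,0,1 for degrees 0…4.
(1 + y + y² + y³) has coefficients 1,1,1,1,0,0,0 for degrees 0…6.
Multiplying by (1 + y² + y³) gives running coefficients 1,1,2,3,2,2,1 for degrees 0…6.
Finally multiplying by (1 - y³ + y⁴), the product of all factors after the first has coefficients 1,1,2,2,2,1,0 for degrees 0…6.
[y⁶] = 1·0 + 1·2 + 1·2 = 4.

4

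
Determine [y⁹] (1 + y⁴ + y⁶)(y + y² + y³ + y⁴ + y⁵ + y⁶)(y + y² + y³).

6

(1 + y⁴ + y⁶) has coefficients 1,0,0,0,1,0,1 for degrees 0…6.
(y + y² + y³ + y⁴ + y⁵ + y⁶) has coefficients 0,1,1,1,1,1,1,0,0,0 for degrees 0…9.
Finally multiplying by (y + y² + y³), the product of all factors after the first has coefficients 0,0,1,2,3,3,3,3,2,1 for degrees 0…9.
[y⁹] = 1·1 + 1·3 + 1·2 = 6.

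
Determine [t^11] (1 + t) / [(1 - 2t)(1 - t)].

6142

Partial fractions give a closed form: a_n = (3)·2^n + (-2)·1^n.
At n = 11: a_11 = 6142.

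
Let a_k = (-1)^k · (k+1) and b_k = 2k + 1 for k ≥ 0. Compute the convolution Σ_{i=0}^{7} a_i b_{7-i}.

4

The convolution is the x^7 coefficient of A(x)B(x).
Σ = 1·15 − 2·13 + 3·11 − 4·9 + 5·7 − 6·5 + 7·3 − 8·1 = 4.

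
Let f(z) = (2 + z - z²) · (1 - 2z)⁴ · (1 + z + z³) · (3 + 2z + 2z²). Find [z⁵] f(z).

65

(2 + z - z²) has coefficients 2,1,-1 for degrees 0…2.
(1 - 2z)⁴ has coefficients 1,-8,24,-32,16,0 for degrees 0…5.
Multiplying by (1 + z + z³) gives running coefficients 1,-7,16,-7,-24,40 for degrees 0…5.
Finally multiplying by (3 + 2z + 2z²), the product of all factors after the first has coefficients 3,-19,36,-3,-54,58 for degrees 0…5.
[z⁵] = 2·58 + 1·(-54) − 1·(-3) = 65.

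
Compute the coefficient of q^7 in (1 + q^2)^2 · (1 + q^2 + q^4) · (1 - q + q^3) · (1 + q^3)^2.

(1 + q^2)^2 has coefficients 1,0,2,0,1 for degrees 0…4.
(1 + q^2 + q^4) has coefficients 1,0,1,0,1,0,0,0 for degrees 0…7.
Multiplying by (1 - q + q^3) gives running coefficients 1,-1,1,0,1,0,0,1 for degrees 0…7.
Finally multiplying by (1 + q^3)^2, the product of all factors after the first has coefficients 1,-1,1,2,-1,2,1,2 for degrees 0…7.
[q^7] = 1·2 + 2·2 + 1·2 = 8.

8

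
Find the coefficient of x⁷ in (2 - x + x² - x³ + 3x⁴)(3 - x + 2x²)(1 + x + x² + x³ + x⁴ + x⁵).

15

(2 - x + x² - x³ + 3x⁴) has coefficients 2,-1,1,-1,3 for degrees 0…4.
(3 - x + 2x²) has coefficients 3,-1,2,0,0,0,0,0 for degrees 0…7.
Finally multiplying by (1 + x + x² + x³ + x⁴ + x⁵), the product of all factors after the first has coefficients 3,2,4,4,4,4,1,2 for degrees 0…7.
[x⁷] = 2·2 − 1·1 + 1·4 − 1·4 + 3·4 = 15.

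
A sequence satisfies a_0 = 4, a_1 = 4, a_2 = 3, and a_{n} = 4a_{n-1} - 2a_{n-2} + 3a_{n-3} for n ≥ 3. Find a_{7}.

3440

The ordinary generating function has denominator 1 - 4x + 2x^2 - 3x^3.
Iterating the recurrence: a_0,…,a_{7} = 4, 4, 3, 16, 70, 257, 936, 3440.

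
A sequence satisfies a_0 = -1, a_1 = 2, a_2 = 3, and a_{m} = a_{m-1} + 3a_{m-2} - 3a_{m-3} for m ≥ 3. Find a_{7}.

132

The ordinary generating function has denominator 1 - x - 3x^2 + 3x^3.
Iterating the recurrence: a_0,…,a_{7} = -1, 2, 3, 12, 15, 42, 51, 132.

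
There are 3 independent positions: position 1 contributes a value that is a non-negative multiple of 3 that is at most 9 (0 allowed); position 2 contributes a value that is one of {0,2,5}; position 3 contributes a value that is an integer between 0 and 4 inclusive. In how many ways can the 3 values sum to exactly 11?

The generating function for the choices is (1 + x³ + x⁶ + x⁹)·(1 + x² + x⁵)·(1 + x + x² + x³ + x⁴); the count is [x¹¹].
(1 + x³ + x⁶ + x⁹) has coefficients 1,0,0,1,0,0,1,0,0,1 for degrees 0…9.
(1 + x² + x⁵) has coefficients 1,0,1,0,0,1,0,0,0,0,0,0 for degrees 0…11.
Finally multiplying by (1 + x + x² + x³ + x⁴), the product of all factors after the first has coefficients 1,1,2,2,2,2,2,1,1,1,0,0 for degrees 0…11.
[x¹¹] = 1·0 + 1·1 + 1·2 + 1·2 = 5.

5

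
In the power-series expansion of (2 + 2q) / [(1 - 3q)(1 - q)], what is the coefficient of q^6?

2914

Partial fractions give a closed form: a_n = (4)·3^n + (-2)·1^n.
At n = 6: a_6 = 2914.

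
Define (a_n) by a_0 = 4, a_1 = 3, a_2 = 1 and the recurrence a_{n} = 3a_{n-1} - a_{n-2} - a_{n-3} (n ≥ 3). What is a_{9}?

-1677

The ordinary generating function has denominator 1 - 3x + x^2 + x^3.
Iterating the recurrence: a_0,…,a_{9} = 4, 3, 1, -4, -16, -45, -115, -284, -692, -1677.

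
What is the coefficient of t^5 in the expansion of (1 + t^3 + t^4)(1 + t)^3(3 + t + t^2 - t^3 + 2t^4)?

(1 + t^3 + t^4) has coefficients 1,0,0,1,1 for degrees 0…4.
(1 + t)^3 has coefficients 1,3,3,1,0,0 for degrees 0…5.
Finally multiplying by (3 + t + t^2 - t^3 + 2t^4), the product of all factors after the first has coefficients 3,10,13,8,3,4 for degrees 0…5.
[t^5] = 1·4 + 1·13 + 1·10 = 27.

27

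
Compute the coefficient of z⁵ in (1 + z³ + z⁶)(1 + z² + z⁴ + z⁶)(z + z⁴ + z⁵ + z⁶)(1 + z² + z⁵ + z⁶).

3

(1 + z³ + z⁶) has coefficients 1,0,0,1,0,0 for degrees 0…5.
(1 + z² + z⁴ + z⁶) has coefficients 1,0,1,0,1,0 for degrees 0…5.
Multiplying by (z + z⁴ + z⁵ + z⁶) gives running coefficients 0,1,0,1,1,2 for degrees 0…5.
Finally multiplying by (1 + z² + z⁵ + z⁶), the product of all factors after the first has coefficients 0,1,0,2,1,3 for degrees 0…5.
[z⁵] = 1·3 + 1·0 = 3.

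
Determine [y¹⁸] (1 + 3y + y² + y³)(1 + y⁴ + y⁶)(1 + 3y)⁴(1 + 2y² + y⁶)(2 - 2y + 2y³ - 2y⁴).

(1 + 3y + y² + y³) has coefficients 1,3,1,1 for degrees 0…3.
(1 + y⁴ + y⁶) has coefficients 1,0,0,0,1,0,1,0,0,0,0,0,0,0,0,0,0,0,0 for degrees 0…18.
Multiplying by (1 + 3y)⁴ gives running coefficients 1,12,54,108,82,12,55,120,135,108,81,0,0,0,0,0,0,0,0 for degrees 0…18.
Multiplying by (1 + 2y² + y⁶) gives running coefficients 1,12,56,132,190,228,220,156,299,456,433,228,217,120,135,108,81,0,0 for degrees 0…18.
Finally multiplying by (2 - 2y + 2y³ - 2y⁴), the product of all factors after the first has coefficients 2,22,88,154,138,164,136,-12,362,298,-174,-124,292,-240,-380,-76,-248,-132,-54 for degrees 0…18.
[y¹⁸] = 1·(-54) + 3·(-132) + 1·(-248) + 1·(-76) = -774.

-774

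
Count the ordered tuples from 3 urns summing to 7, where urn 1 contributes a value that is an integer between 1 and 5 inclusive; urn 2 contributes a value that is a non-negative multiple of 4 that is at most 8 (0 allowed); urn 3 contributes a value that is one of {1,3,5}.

3

The generating function for the choices is (t + t^2 + t^3 + t^4 + t^5)·(1 + t^4 + t^8)·(t + t^3 + t^5); the count is [t^7].
(t + t^2 + t^3 + t^4 + t^5) has coefficients 0,1,1,1,1,1 for degrees 0…5.
(1 + t^4 + t^8) has coefficients 1,0,0,0,1,0,0,0 for degrees 0…7.
Finally multiplying by (t + t^3 + t^5), the product of all factors after the first has coefficients 0,1,0,1,0,2,0,1 for degrees 0…7.
[t^7] = 1·0 + 1·2 + 1·0 + 1·1 + 1·0 = 3.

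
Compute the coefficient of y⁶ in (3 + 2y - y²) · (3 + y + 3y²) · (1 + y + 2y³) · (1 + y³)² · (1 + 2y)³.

1427

(3 + 2y - y²) has coefficients 3,2,-1 for degrees 0…2.
(3 + y + 3y²) has coefficients 3,1,3,0,0,0,0 for degrees 0…6.
Multiplying by (1 + y + 2y³) gives running coefficients 3,4,4,9,2,6,0 for degrees 0…6.
Multiplying by (1 + y³)² gives running coefficients 3,4,4,15,10,14,21 for degrees 0…6.
Finally multiplying by (1 + 2y)³, the product of all factors after the first has coefficients 3,22,64,111,180,286,345 for degrees 0…6.
[y⁶] = 3·345 + 2·286 − 1·180 = 1427.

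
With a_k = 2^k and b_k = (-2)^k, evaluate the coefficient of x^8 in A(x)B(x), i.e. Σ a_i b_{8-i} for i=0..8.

The convolution is the x^8 coefficient of A(x)B(x).
Σ = 1·256 + 2·(-128) + 4·64 + 8·(-32) + 16·16 + 32·(-8) + 64·4 + 128·(-2) + 256·1 = 256.

256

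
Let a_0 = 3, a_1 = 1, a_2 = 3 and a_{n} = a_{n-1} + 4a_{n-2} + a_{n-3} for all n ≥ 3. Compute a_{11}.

22325

The ordinary generating function has denominator 1 - x - 4x^2 - x^3.
Iterating the recurrence: a_0,…,a_{11} = 3, 1, 3, 10, 23, 66, 168, 455, 1193, 3181, 8408, 22325.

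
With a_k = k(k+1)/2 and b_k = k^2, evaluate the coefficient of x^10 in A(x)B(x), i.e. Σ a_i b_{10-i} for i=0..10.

2079

The convolution is the x^10 coefficient of A(x)B(x).
Σ = 0·100 + 1·81 + 3·64 + 6·49 + 10·36 + 15·25 + 21·16 + 28·9 + 36·4 + 45·1 + 55·0 = 2079.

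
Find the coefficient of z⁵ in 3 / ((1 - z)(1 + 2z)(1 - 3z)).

The denominator gives the recurrence a_n = 2a_(n−1) + 5a_(n−2) − 6a_(n−3) for n ≥ 3; the numerator fixes a_0 = 3, a_1 = 6, a_2 = 27.
Iterating: 3, 6, 27, 66, 231, 630, so a_5 = 630.

630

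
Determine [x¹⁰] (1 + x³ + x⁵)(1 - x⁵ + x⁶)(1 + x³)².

(1 + x³ + x⁵) has coefficients 1,0,0,1,0,1 for degrees 0…5.
(1 - x⁵ + x⁶) has coefficients 1,0,0,0,0,-1,1,0,0,0,0 for degrees 0…10.
Finally multiplying by (1 + x³)², the product of all factors after the first has coefficients 1,0,0,2,0,-1,2,0,-2,2,0 for degrees 0…10.
[x¹⁰] = 1·0 + 1·0 + 1·(-1) = -1.

-1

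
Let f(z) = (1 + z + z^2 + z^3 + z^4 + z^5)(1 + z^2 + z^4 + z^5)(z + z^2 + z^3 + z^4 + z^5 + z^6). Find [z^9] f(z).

(1 + z + z^2 + z^3 + z^4 + z^5) has coefficients 1,1,1,1,1,1 for degrees 0…5.
(1 + z^2 + z^4 + z^5) has coefficients 1,0,1,0,1,1,0,0,0,0 for degrees 0…9.
Finally multiplying by (z + z^2 + z^3 + z^4 + z^5 + z^6), the product of all factors after the first has coefficients 0,1,1,2,2,3,4,3,3,2 for degrees 0…9.
[z^9] = 1·2 + 1·3 + 1·3 + 1·4 + 1·3 + 1·2 = 17.

17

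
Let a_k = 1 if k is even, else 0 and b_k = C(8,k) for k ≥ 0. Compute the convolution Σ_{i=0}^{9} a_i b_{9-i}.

This is [x^9] in the product of the two ordinary generating functions.
Σ = 1·0 + 0·1 + 1·8 + 0·28 + 1·56 + 0·70 + 1·56 + 0·28 + 1·8 + 0·1 = 128.

128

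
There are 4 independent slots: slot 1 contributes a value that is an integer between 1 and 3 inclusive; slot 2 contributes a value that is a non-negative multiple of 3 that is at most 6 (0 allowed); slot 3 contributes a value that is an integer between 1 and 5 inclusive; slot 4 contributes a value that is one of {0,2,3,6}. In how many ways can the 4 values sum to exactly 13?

16

The generating function for the choices is (z + z² + z³)·(1 + z³ + z⁶)·(z + z² + z³ + z⁴ + z⁵)·(1 + z² + z³ + z⁶); the count is [z¹³].
(z + z² + z³) has coefficients 0,1,1,1 for degrees 0…3.
(1 + z³ + z⁶) has coefficients 1,0,0,1,0,0,1,0,0,0,0,0,0,0 for degrees 0…13.
Multiplying by (z + z² + z³ + z⁴ + z⁵) gives running coefficients 0,1,1,1,2,2,1,2,2,1,1,1,0,0 for degrees 0…13.
Finally multiplying by (1 + z² + z³ + z⁶), the product of all factors after the first has coefficients 0,1,1,2,4,4,4,7,6,5,7,6,3,4 for degrees 0…13.
[z¹³] = 1·3 + 1·6 + 1·7 = 16.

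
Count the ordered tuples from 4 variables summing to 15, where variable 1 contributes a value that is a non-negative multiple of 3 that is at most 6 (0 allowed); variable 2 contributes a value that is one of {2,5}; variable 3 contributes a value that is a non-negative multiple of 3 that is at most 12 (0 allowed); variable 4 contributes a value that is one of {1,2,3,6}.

The generating function for the choices is (1 + y^3 + y^6)·(y^2 + y^5)·(1 + y^3 + y^6 + y^9 + y^12)·(y + y^2 + y^3 + y^6); the count is [y^15].
(1 + y^3 + y^6) has coefficients 1,0,0,1,0,0,1 for degrees 0…6.
(y^2 + y^5) has coefficients 0,0,1,0,0,1,0,0,0,0,0,0,0,0,0,0 for degrees 0…15.
Multiplying by (1 + y^3 + y^6 + y^9 + y^12) gives running coefficients 0,0,1,0,0,2,0,0,2,0,0,2,0,0,2,0 for degrees 0…15.
Finally multiplying by (y + y^2 + y^3 + y^6), the product of all factors after the first has coefficients 0,0,0,1,1,1,2,2,3,2,2,4,2,2,4,2 for degrees 0…15.
[y^15] = 1·2 + 1·2 + 1·2 = 6.

6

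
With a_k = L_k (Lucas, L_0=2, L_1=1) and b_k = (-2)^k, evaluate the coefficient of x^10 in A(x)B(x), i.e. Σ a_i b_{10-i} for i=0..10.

2103

Write out a_i and b_{10-i} for i = 0,…,10 and sum the products.
Σ = 2·1024 + 1·(-512) + 3·256 + 4·(-128) + 7·64 + 11·(-32) + 18·16 + 29·(-8) + 47·4 + 76·(-2) + 123·1 = 2103.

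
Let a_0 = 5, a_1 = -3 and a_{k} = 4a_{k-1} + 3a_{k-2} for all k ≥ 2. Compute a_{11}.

940611

The ordinary generating function has denominator 1 - 4y - 3y^2.
Iterating the recurrence: a_0,…,a_{11} = 5, -3, 3, 3, 21, 93, 435, 2019, 9381, 43581, 202467, 940611.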